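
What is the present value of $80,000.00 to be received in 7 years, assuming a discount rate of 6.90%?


Present value formula: PV = FV / (1 + r)^t
PV = $80,000.00 / (1 + 0.069)^7
PV = $80,000.00 / 1.5953058
PV = $50,147.13

PV = FV / (1 + r)^t = $50,147.13


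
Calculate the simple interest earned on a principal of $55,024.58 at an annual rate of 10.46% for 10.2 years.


Simple interest formula: I = P × r × t
I = $55,024.58 × 0.1046 × 10.2
I = $58,706.82

I = P × r × t = $58,706.82


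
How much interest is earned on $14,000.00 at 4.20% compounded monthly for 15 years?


Compound interest earned = final amount − principal.
A = P(1 + r/n)^(nt) = $14,000.00 × (1 + 0.042/12)^(12 × 15) = $26,257.65
Interest = A − P = $26,257.65 − $14,000.00 = $12,257.65

Interest = A - P = $12,257.65


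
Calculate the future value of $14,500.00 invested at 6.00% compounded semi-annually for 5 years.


Compound interest formula: A = P(1 + r/n)^(nt)
A = $14,500.00 × (1 + 0.06/2)^(2 × 5)
Growth factor: (1 + 0.06/2)^10 = 1.3439164
A = $14,500.00 × 1.3439164
A = $19,486.79

A = P(1 + r/n)^(nt) = $19,486.79


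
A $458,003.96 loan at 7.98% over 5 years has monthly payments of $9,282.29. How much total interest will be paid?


Total paid over the life of the loan = PMT × n.
Total paid = $9,282.29 × 60 = $556,937.40
Total interest = total paid − principal = $556,937.40 − $458,003.96 = $98,933.44

Total interest = (PMT × n) - PV = $98,933.44


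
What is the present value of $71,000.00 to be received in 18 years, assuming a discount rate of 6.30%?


Present value formula: PV = FV / (1 + r)^t
PV = $71,000.00 / (1 + 0.063)^18
PV = $71,000.00 / 3.003300
PV = $23,640.66

PV = FV / (1 + r)^t = $23,640.66


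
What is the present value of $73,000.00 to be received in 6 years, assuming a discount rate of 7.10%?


Present value formula: PV = FV / (1 + r)^t
PV = $73,000.00 / (1 + 0.071)^6
PV = $73,000.00 / 1.5091653
PV = $48,371.11

PV = FV / (1 + r)^t = $48,371.11


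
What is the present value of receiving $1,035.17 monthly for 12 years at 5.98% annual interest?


Present value of an ordinary annuity: PV = PMT × (1 − (1 + r)^(−n)) / r
Monthly rate r = 0.0598/12 ≈ 0.00498333, n = 144
PV = $1,035.17 × (1 − (1 + 0.0598/12)^(−144)) / (0.0598/12)
PV = $1,035.17 × 102.583512
PV = $106,191.37

PV = PMT × (1-(1+r)^(-n))/r = $106,191.37


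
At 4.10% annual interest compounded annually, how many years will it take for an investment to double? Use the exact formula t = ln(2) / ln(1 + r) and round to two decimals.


Doubling condition: (1 + r)^t = 2
Take ln of both sides: t × ln(1 + r) = ln(2)
t = ln(2) / ln(1 + r)
t = 0.693147 / 0.040182
t = 17.25

t = ln(2) / ln(1 + r) = 17.25 years


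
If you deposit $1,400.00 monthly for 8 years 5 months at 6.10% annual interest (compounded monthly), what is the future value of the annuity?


Future value of an ordinary annuity: FV = PMT × ((1 + r)^n − 1) / r
Monthly rate r = 0.061/12 ≈ 0.00508333, n = 101
FV = $1,400.00 × ((1 + 0.061/12)^101 − 1) / (0.061/12)
FV = $1,400.00 × 131.570934
FV = $184,199.31

FV = PMT × ((1+r)^n - 1)/r = $184,199.31


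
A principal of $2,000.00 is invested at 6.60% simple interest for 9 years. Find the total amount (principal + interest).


Total amount formula: A = P(1 + rt) = P + P·r·t
Interest: I = P × r × t = $2,000.00 × 0.066 × 9 = $1,188.00
A = P + I = $2,000.00 + $1,188.00 = $3,188.00

A = P + I = P(1 + rt) = $3,188.00


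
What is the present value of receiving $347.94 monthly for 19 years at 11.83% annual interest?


Present value of an ordinary annuity: PV = PMT × (1 − (1 + r)^(−n)) / r
Monthly rate r = 0.1183/12 ≈ 0.00985833, n = 228
PV = $347.94 × (1 − (1 + 0.1183/12)^(−228)) / (0.1183/12)
PV = $347.94 × 90.602420
PV = $31,524.21

PV = PMT × (1-(1+r)^(-n))/r = $31,524.21


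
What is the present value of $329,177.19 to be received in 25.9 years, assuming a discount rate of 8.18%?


Present value formula: PV = FV / (1 + r)^t
PV = $329,177.19 / (1 + 0.0818)^25.9
PV = $329,177.19 / 7.663139
PV = $42,955.92

PV = FV / (1 + r)^t = $42,955.92


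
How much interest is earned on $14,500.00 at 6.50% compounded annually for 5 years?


Compound interest earned = final amount − principal.
A = P(1 + r/n)^(nt) = $14,500.00 × (1 + 0.065/1)^(1 × 5) = $19,866.26
Interest = A − P = $19,866.26 − $14,500.00 = $5,366.26

Interest = A - P = $5,366.26


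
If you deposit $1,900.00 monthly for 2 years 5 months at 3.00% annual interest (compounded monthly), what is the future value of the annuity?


Future value of an ordinary annuity: FV = PMT × ((1 + r)^n − 1) / r
Monthly rate r = 0.03/12 = 0.0025, n = 29
FV = $1,900.00 × ((1 + 0.03/12)^29 − 1) / (0.03/12)
FV = $1,900.00 × 30.0382133
FV = $57,072.61

FV = PMT × ((1+r)^n - 1)/r = $57,072.61


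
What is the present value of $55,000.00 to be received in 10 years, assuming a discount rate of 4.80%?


Present value formula: PV = FV / (1 + r)^t
PV = $55,000.00 / (1 + 0.048)^10
PV = $55,000.00 / 1.59813266
PV = $34,415.17

PV = FV / (1 + r)^t = $34,415.17


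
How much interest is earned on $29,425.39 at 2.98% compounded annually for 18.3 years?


Compound interest earned = final amount − principal.
A = P(1 + r/n)^(nt) = $29,425.39 × (1 + 0.0298/1)^(1 × 18.3) = $50,361.66
Interest = A − P = $50,361.66 − $29,425.39 = $20,936.27

Interest = A - P = $20,936.27


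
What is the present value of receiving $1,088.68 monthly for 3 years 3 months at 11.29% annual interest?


Present value of an ordinary annuity: PV = PMT × (1 − (1 + r)^(−n)) / r
Monthly rate r = 0.1129/12 ≈ 0.00940833, n = 39
PV = $1,088.68 × (1 − (1 + 0.1129/12)^(−39)) / (0.1129/12)
PV = $1,088.68 × 32.518925
PV = $35,402.70

PV = PMT × (1-(1+r)^(-n))/r = $35,402.70


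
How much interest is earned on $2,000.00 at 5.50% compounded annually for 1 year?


Compound interest earned = final amount − principal.
A = P(1 + r/n)^(nt) = $2,000.00 × (1 + 0.055/1)^(1 × 1) = $2,110.00
Interest = A − P = $2,110.00 − $2,000.00 = $110.00

Interest = A - P = $110.00


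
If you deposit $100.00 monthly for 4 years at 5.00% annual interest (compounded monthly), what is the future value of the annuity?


Future value of an ordinary annuity: FV = PMT × ((1 + r)^n − 1) / r
Monthly rate r = 0.05/12 ≈ 0.00416667, n = 48
FV = $100.00 × ((1 + 0.05/12)^48 − 1) / (0.05/12)
FV = $100.00 × 53.014885
FV = $5,301.49

FV = PMT × ((1+r)^n - 1)/r = $5,301.49


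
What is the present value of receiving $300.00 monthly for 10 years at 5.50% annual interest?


Present value of an ordinary annuity: PV = PMT × (1 − (1 + r)^(−n)) / r
Monthly rate r = 0.055/12 ≈ 0.00458333, n = 120
PV = $300.00 × (1 − (1 + 0.055/12)^(−120)) / (0.055/12)
PV = $300.00 × 92.143582
PV = $27,643.07

PV = PMT × (1-(1+r)^(-n))/r = $27,643.07


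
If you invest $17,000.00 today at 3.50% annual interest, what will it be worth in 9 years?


Future value formula: FV = PV × (1 + r)^t
FV = $17,000.00 × (1 + 0.035)^9
FV = $17,000.00 × 1.3628974
FV = $23,169.26

FV = PV × (1 + r)^t = $23,169.26


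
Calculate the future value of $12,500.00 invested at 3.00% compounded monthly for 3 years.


Compound interest formula: A = P(1 + r/n)^(nt)
A = $12,500.00 × (1 + 0.03/12)^(12 × 3)
Growth factor: (1 + 0.03/12)^36 = 1.094051
A = $12,500.00 × 1.094051
A = $13,675.64

A = P(1 + r/n)^(nt) = $13,675.64


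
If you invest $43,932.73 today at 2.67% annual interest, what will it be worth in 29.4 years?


Future value formula: FV = PV × (1 + r)^t
FV = $43,932.73 × (1 + 0.0267)^29.4
FV = $43,932.73 × 2.169905
FV = $95,329.85

FV = PV × (1 + r)^t = $95,329.85


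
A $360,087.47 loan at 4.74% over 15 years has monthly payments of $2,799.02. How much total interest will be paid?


Total paid over the life of the loan = PMT × n.
Total paid = $2,799.02 × 180 = $503,823.60
Total interest = total paid − principal = $503,823.60 − $360,087.47 = $143,736.13

Total interest = (PMT × n) - PV = $143,736.13


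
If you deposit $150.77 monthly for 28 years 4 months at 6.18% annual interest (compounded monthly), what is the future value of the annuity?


Future value of an ordinary annuity: FV = PMT × ((1 + r)^n − 1) / r
Monthly rate r = 0.0618/12 = 0.00515, n = 340
FV = $150.77 × ((1 + 0.0618/12)^340 − 1) / (0.0618/12)
FV = $150.77 × 919.327106
FV = $138,606.95

FV = PMT × ((1+r)^n - 1)/r = $138,606.95


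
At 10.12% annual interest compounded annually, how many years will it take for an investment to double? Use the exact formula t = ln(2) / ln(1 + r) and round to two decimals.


Doubling condition: (1 + r)^t = 2
Take ln of both sides: t × ln(1 + r) = ln(2)
t = ln(2) / ln(1 + r)
t = 0.693147 / 0.096400
t = 7.19

t = ln(2) / ln(1 + r) = 7.19 years


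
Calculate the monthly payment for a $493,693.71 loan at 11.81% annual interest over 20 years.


Loan payment formula: PMT = PV × r / (1 − (1 + r)^(−n))
Monthly rate r = 0.1181/12 ≈ 0.00984167, n = 240 months
Denominator: 1 − (1 + 0.1181/12)^(−240) = 0.904674
PMT = $493,693.71 × (0.1181/12) / 0.904674
PMT = $5,370.74 per month

PMT = PV × r / (1-(1+r)^(-n)) = $5,370.74/month


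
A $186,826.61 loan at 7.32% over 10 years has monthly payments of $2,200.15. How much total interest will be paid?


Total paid over the life of the loan = PMT × n.
Total paid = $2,200.15 × 120 = $264,018.00
Total interest = total paid − principal = $264,018.00 − $186,826.61 = $77,191.39

Total interest = (PMT × n) - PV = $77,191.39


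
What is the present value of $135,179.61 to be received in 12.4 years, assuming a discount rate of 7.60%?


Present value formula: PV = FV / (1 + r)^t
PV = $135,179.61 / (1 + 0.076)^12.4
PV = $135,179.61 / 2.480117
PV = $54,505.34

PV = FV / (1 + r)^t = $54,505.34


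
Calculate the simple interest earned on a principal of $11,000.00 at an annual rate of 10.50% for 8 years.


Simple interest formula: I = P × r × t
I = $11,000.00 × 0.105 × 8
I = $9,240.00

I = P × r × t = $9,240.00


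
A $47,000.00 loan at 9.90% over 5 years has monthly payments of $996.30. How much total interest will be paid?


Total paid over the life of the loan = PMT × n.
Total paid = $996.30 × 60 = $59,778.00
Total interest = total paid − principal = $59,778.00 − $47,000.00 = $12,778.00

Total interest = (PMT × n) - PV = $12,778.00


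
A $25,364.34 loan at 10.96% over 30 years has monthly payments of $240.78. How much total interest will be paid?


Total paid over the life of the loan = PMT × n.
Total paid = $240.78 × 360 = $86,680.80
Total interest = total paid − principal = $86,680.80 − $25,364.34 = $61,316.46

Total interest = (PMT × n) - PV = $61,316.46


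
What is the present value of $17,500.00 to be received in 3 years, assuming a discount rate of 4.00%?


Present value formula: PV = FV / (1 + r)^t
PV = $17,500.00 / (1 + 0.04)^3
PV = $17,500.00 / 1.124864
PV = $15,557.44

PV = FV / (1 + r)^t = $15,557.44


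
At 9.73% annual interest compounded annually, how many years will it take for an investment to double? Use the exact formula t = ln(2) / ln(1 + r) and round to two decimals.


Doubling condition: (1 + r)^t = 2
Take ln of both sides: t × ln(1 + r) = ln(2)
t = ln(2) / ln(1 + r)
t = 0.693147 / 0.0928526
t = 7.47

t = ln(2) / ln(1 + r) = 7.47 years


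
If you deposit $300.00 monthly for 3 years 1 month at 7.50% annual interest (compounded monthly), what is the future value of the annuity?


Future value of an ordinary annuity: FV = PMT × ((1 + r)^n − 1) / r
Monthly rate r = 0.075/12 = 0.00625, n = 37
FV = $300.00 × ((1 + 0.075/12)^37 − 1) / (0.075/12)
FV = $300.00 × 41.482828
FV = $12,444.85

FV = PMT × ((1+r)^n - 1)/r = $12,444.85


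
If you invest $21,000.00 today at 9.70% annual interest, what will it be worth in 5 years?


Future value formula: FV = PV × (1 + r)^t
FV = $21,000.00 × (1 + 0.097)^5
FV = $21,000.00 × 1.588668
FV = $33,362.03

FV = PV × (1 + r)^t = $33,362.03


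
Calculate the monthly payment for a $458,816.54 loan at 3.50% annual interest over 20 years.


Loan payment formula: PMT = PV × r / (1 − (1 + r)^(−n))
Monthly rate r = 0.035/12 ≈ 0.00291667, n = 240 months
Denominator: 1 − (1 + 0.035/12)^(−240) = 0.502908
PMT = $458,816.54 × (0.035/12) / 0.502908
PMT = $2,660.95 per month

PMT = PV × r / (1-(1+r)^(-n)) = $2,660.95/month


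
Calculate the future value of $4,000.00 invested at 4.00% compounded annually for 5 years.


Compound interest formula: A = P(1 + r/n)^(nt)
A = $4,000.00 × (1 + 0.04/1)^(1 × 5)
Growth factor: (1 + 0.04/1)^5 = 1.216653
A = $4,000.00 × 1.216653
A = $4,866.61

A = P(1 + r/n)^(nt) = $4,866.61


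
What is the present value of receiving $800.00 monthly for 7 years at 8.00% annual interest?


Present value of an ordinary annuity: PV = PMT × (1 − (1 + r)^(−n)) / r
Monthly rate r = 0.08/12 ≈ 0.00666667, n = 84
PV = $800.00 × (1 − (1 + 0.08/12)^(−84)) / (0.08/12)
PV = $800.00 × 64.159261
PV = $51,327.41

PV = PMT × (1-(1+r)^(-n))/r = $51,327.41


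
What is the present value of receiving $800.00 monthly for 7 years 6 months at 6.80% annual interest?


Present value of an ordinary annuity: PV = PMT × (1 − (1 + r)^(−n)) / r
Monthly rate r = 0.068/12 ≈ 0.00566667, n = 90
PV = $800.00 × (1 − (1 + 0.068/12)^(−90)) / (0.068/12)
PV = $800.00 × 70.348120
PV = $56,278.50

PV = PMT × (1-(1+r)^(-n))/r = $56,278.50


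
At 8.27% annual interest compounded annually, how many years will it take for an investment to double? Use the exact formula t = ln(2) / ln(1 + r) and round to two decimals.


Doubling condition: (1 + r)^t = 2
Take ln of both sides: t × ln(1 + r) = ln(2)
t = ln(2) / ln(1 + r)
t = 0.693147 / 0.079458
t = 8.72

t = ln(2) / ln(1 + r) = 8.72 years


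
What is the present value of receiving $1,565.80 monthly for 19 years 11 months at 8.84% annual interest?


Present value of an ordinary annuity: PV = PMT × (1 − (1 + r)^(−n)) / r
Monthly rate r = 0.0884/12 ≈ 0.00736667, n = 239
PV = $1,565.80 × (1 − (1 + 0.0884/12)^(−239)) / (0.0884/12)
PV = $1,565.80 × 112.255781
PV = $175,770.10

PV = PMT × (1-(1+r)^(-n))/r = $175,770.10


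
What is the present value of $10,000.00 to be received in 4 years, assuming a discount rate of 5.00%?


Present value formula: PV = FV / (1 + r)^t
PV = $10,000.00 / (1 + 0.05)^4
PV = $10,000.00 / 1.2155063
PV = $8,227.02

PV = FV / (1 + r)^t = $8,227.02


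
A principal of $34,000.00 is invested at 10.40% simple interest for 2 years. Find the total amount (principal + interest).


Total amount formula: A = P(1 + rt) = P + P·r·t
Interest: I = P × r × t = $34,000.00 × 0.104 × 2 = $7,072.00
A = P + I = $34,000.00 + $7,072.00 = $41,072.00

A = P + I = P(1 + rt) = $41,072.00


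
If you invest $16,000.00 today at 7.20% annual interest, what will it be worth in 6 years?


Future value formula: FV = PV × (1 + r)^t
FV = $16,000.00 × (1 + 0.072)^6
FV = $16,000.00 × 1.517640
FV = $24,282.24

FV = PV × (1 + r)^t = $24,282.24


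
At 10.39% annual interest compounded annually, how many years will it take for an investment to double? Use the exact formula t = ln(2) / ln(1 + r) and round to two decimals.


Doubling condition: (1 + r)^t = 2
Take ln of both sides: t × ln(1 + r) = ln(2)
t = ln(2) / ln(1 + r)
t = 0.693147 / 0.098849
t = 7.01

t = ln(2) / ln(1 + r) = 7.01 years


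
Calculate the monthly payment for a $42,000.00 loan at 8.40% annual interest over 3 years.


Loan payment formula: PMT = PV × r / (1 − (1 + r)^(−n))
Monthly rate r = 0.084/12 = 0.007, n = 36 months
Denominator: 1 − (1 + 0.084/12)^(−36) = 0.222073
PMT = $42,000.00 × (0.084/12) / 0.222073
PMT = $1,323.89 per month

PMT = PV × r / (1-(1+r)^(-n)) = $1,323.89/month


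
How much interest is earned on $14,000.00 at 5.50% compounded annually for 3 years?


Compound interest earned = final amount − principal.
A = P(1 + r/n)^(nt) = $14,000.00 × (1 + 0.055/1)^(1 × 3) = $16,439.38
Interest = A − P = $16,439.38 − $14,000.00 = $2,439.38

Interest = A - P = $2,439.38


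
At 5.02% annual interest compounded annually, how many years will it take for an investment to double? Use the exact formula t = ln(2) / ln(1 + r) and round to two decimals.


Doubling condition: (1 + r)^t = 2
Take ln of both sides: t × ln(1 + r) = ln(2)
t = ln(2) / ln(1 + r)
t = 0.693147 / 0.048981
t = 14.15

t = ln(2) / ln(1 + r) = 14.15 years


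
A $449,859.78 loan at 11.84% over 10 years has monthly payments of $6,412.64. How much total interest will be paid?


Total paid over the life of the loan = PMT × n.
Total paid = $6,412.64 × 120 = $769,516.80
Total interest = total paid − principal = $769,516.80 − $449,859.78 = $319,657.02

Total interest = (PMT × n) - PV = $319,657.02


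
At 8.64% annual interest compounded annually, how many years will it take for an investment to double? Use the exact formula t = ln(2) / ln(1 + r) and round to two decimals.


Doubling condition: (1 + r)^t = 2
Take ln of both sides: t × ln(1 + r) = ln(2)
t = ln(2) / ln(1 + r)
t = 0.693147 / 0.082869
t = 8.36

t = ln(2) / ln(1 + r) = 8.36 years


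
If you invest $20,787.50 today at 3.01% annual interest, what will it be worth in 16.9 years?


Future value formula: FV = PV × (1 + r)^t
FV = $20,787.50 × (1 + 0.0301)^16.9
FV = $20,787.50 × 1.650675
FV = $34,313.41

FV = PV × (1 + r)^t = $34,313.41


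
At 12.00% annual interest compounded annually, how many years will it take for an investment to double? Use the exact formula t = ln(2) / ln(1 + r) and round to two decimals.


Doubling condition: (1 + r)^t = 2
Take ln of both sides: t × ln(1 + r) = ln(2)
t = ln(2) / ln(1 + r)
t = 0.693147 / 0.113329
t = 6.12

t = ln(2) / ln(1 + r) = 6.12 years


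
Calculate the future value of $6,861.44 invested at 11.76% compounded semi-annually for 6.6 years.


Compound interest formula: A = P(1 + r/n)^(nt)
A = $6,861.44 × (1 + 0.1176/2)^(2 × 6.6)
Growth factor: (1 + 0.1176/2)^13.2 = 2.125905
A = $6,861.44 × 2.125905
A = $14,586.77

A = P(1 + r/n)^(nt) = $14,586.77


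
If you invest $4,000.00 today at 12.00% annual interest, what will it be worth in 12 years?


Future value formula: FV = PV × (1 + r)^t
FV = $4,000.00 × (1 + 0.12)^12
FV = $4,000.00 × 3.895976
FV = $15,583.90

FV = PV × (1 + r)^t = $15,583.90


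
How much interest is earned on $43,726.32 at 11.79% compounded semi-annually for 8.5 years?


Compound interest earned = final amount − principal.
A = P(1 + r/n)^(nt) = $43,726.32 × (1 + 0.1179/2)^(2 × 8.5) = $115,777.90
Interest = A − P = $115,777.90 − $43,726.32 = $72,051.58

Interest = A - P = $72,051.58


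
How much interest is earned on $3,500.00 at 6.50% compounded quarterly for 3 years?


Compound interest earned = final amount − principal.
A = P(1 + r/n)^(nt) = $3,500.00 × (1 + 0.065/4)^(4 × 3) = $4,246.93
Interest = A − P = $4,246.93 − $3,500.00 = $746.93

Interest = A - P = $746.93


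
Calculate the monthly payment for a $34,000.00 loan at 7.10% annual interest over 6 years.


Loan payment formula: PMT = PV × r / (1 − (1 + r)^(−n))
Monthly rate r = 0.071/12 ≈ 0.00591667, n = 72 months
Denominator: 1 − (1 + 0.071/12)^(−72) = 0.346063
PMT = $34,000.00 × (0.071/12) / 0.346063
PMT = $581.30 per month

PMT = PV × r / (1-(1+r)^(-n)) = $581.30/month


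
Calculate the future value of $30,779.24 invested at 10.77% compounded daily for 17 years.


Compound interest formula: A = P(1 + r/n)^(nt)
A = $30,779.24 × (1 + 0.1077/365)^(365 × 17)
Growth factor: (1 + 0.1077/365)^6205 = 6.237815
A = $30,779.24 × 6.237815
A = $191,995.20

A = P(1 + r/n)^(nt) = $191,995.20


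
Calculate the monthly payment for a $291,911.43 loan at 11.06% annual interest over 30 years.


Loan payment formula: PMT = PV × r / (1 − (1 + r)^(−n))
Monthly rate r = 0.1106/12 ≈ 0.00921667, n = 360 months
Denominator: 1 − (1 + 0.1106/12)^(−360) = 0.963220
PMT = $291,911.43 × (0.1106/12) / 0.963220
PMT = $2,793.18 per month

PMT = PV × r / (1-(1+r)^(-n)) = $2,793.18/month


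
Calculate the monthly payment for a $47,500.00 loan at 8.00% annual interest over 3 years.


Loan payment formula: PMT = PV × r / (1 − (1 + r)^(−n))
Monthly rate r = 0.08/12 ≈ 0.00666667, n = 36 months
Denominator: 1 − (1 + 0.08/12)^(−36) = 0.212745
PMT = $47,500.00 × (0.08/12) / 0.212745
PMT = $1,488.48 per month

PMT = PV × r / (1-(1+r)^(-n)) = $1,488.48/month


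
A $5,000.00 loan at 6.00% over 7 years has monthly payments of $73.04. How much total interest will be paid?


Total paid over the life of the loan = PMT × n.
Total paid = $73.04 × 84 = $6,135.36
Total interest = total paid − principal = $6,135.36 − $5,000.00 = $1,135.36

Total interest = (PMT × n) - PV = $1,135.36


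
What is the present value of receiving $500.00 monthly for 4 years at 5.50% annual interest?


Present value of an ordinary annuity: PV = PMT × (1 − (1 + r)^(−n)) / r
Monthly rate r = 0.055/12 ≈ 0.00458333, n = 48
PV = $500.00 × (1 − (1 + 0.055/12)^(−48)) / (0.055/12)
PV = $500.00 × 42.998777
PV = $21,499.39

PV = PMT × (1-(1+r)^(-n))/r = $21,499.39


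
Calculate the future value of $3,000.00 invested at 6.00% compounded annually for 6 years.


Compound interest formula: A = P(1 + r/n)^(nt)
A = $3,000.00 × (1 + 0.06/1)^(1 × 6)
Growth factor: (1 + 0.06/1)^6 = 1.418519
A = $3,000.00 × 1.418519
A = $4,255.56

A = P(1 + r/n)^(nt) = $4,255.56


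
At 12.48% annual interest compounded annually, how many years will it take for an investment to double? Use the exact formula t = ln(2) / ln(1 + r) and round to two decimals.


Doubling condition: (1 + r)^t = 2
Take ln of both sides: t × ln(1 + r) = ln(2)
t = ln(2) / ln(1 + r)
t = 0.693147 / 0.117605
t = 5.89

t = ln(2) / ln(1 + r) = 5.89 years


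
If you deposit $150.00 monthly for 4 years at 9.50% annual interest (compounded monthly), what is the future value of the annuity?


Future value of an ordinary annuity: FV = PMT × ((1 + r)^n − 1) / r
Monthly rate r = 0.095/12 ≈ 0.00791667, n = 48
FV = $150.00 × ((1 + 0.095/12)^48 − 1) / (0.095/12)
FV = $150.00 × 58.117673
FV = $8,717.65

FV = PMT × ((1+r)^n - 1)/r = $8,717.65


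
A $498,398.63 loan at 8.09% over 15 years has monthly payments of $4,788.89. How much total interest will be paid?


Total paid over the life of the loan = PMT × n.
Total paid = $4,788.89 × 180 = $862,000.20
Total interest = total paid − principal = $862,000.20 − $498,398.63 = $363,601.57

Total interest = (PMT × n) - PV = $363,601.57


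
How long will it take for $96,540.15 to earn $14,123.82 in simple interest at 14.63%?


Rearrange the simple interest formula for t:
I = P × r × t  ⇒  t = I / (P × r)
t = $14,123.82 / ($96,540.15 × 0.1463)
t = 1

t = I/(P×r) = 1 year


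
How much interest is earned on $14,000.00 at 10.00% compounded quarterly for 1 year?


Compound interest earned = final amount − principal.
A = P(1 + r/n)^(nt) = $14,000.00 × (1 + 0.1/4)^(4 × 1) = $15,453.38
Interest = A − P = $15,453.38 − $14,000.00 = $1,453.38

Interest = A - P = $1,453.38


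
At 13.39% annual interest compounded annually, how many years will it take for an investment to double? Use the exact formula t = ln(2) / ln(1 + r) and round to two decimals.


Doubling condition: (1 + r)^t = 2
Take ln of both sides: t × ln(1 + r) = ln(2)
t = ln(2) / ln(1 + r)
t = 0.693147 / 0.125663
t = 5.52

t = ln(2) / ln(1 + r) = 5.52 years


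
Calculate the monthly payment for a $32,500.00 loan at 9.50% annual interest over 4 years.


Loan payment formula: PMT = PV × r / (1 − (1 + r)^(−n))
Monthly rate r = 0.095/12 ≈ 0.00791667, n = 48 months
Denominator: 1 − (1 + 0.095/12)^(−48) = 0.315115
PMT = $32,500.00 × (0.095/12) / 0.315115
PMT = $816.50 per month

PMT = PV × r / (1-(1+r)^(-n)) = $816.50/month


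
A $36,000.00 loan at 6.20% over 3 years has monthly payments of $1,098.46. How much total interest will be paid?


Total paid over the life of the loan = PMT × n.
Total paid = $1,098.46 × 36 = $39,544.56
Total interest = total paid − principal = $39,544.56 − $36,000.00 = $3,544.56

Total interest = (PMT × n) - PV = $3,544.56


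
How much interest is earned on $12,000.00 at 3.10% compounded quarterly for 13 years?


Compound interest earned = final amount − principal.
A = P(1 + r/n)^(nt) = $12,000.00 × (1 + 0.031/4)^(4 × 13) = $17,927.81
Interest = A − P = $17,927.81 − $12,000.00 = $5,927.81

Interest = A - P = $5,927.81


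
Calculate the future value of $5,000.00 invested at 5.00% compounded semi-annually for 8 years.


Compound interest formula: A = P(1 + r/n)^(nt)
A = $5,000.00 × (1 + 0.05/2)^(2 × 8)
Growth factor: (1 + 0.05/2)^16 = 1.484506
A = $5,000.00 × 1.484506
A = $7,422.53

A = P(1 + r/n)^(nt) = $7,422.53


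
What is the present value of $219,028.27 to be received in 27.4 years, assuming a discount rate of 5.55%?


Present value formula: PV = FV / (1 + r)^t
PV = $219,028.27 / (1 + 0.0555)^27.4
PV = $219,028.27 / 4.3929444
PV = $49,859.10

PV = FV / (1 + r)^t = $49,859.10


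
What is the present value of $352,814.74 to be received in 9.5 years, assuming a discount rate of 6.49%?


Present value formula: PV = FV / (1 + r)^t
PV = $352,814.74 / (1 + 0.0649)^9.5
PV = $352,814.74 / 1.8173303
PV = $194,139.03

PV = FV / (1 + r)^t = $194,139.03


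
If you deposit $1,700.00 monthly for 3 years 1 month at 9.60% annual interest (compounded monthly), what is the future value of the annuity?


Future value of an ordinary annuity: FV = PMT × ((1 + r)^n − 1) / r
Monthly rate r = 0.096/12 = 0.008, n = 37
FV = $1,700.00 × ((1 + 0.096/12)^37 − 1) / (0.096/12)
FV = $1,700.00 × 42.860959
FV = $72,863.63

FV = PMT × ((1+r)^n - 1)/r = $72,863.63


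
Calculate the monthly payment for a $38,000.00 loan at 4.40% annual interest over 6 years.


Loan payment formula: PMT = PV × r / (1 − (1 + r)^(−n))
Monthly rate r = 0.044/12 ≈ 0.00366667, n = 72 months
Denominator: 1 − (1 + 0.044/12)^(−72) = 0.231656
PMT = $38,000.00 × (0.044/12) / 0.231656
PMT = $601.47 per month

PMT = PV × r / (1-(1+r)^(-n)) = $601.47/month


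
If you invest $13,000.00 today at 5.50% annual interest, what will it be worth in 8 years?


Future value formula: FV = PV × (1 + r)^t
FV = $13,000.00 × (1 + 0.055)^8
FV = $13,000.00 × 1.5346865
FV = $19,950.92

FV = PV × (1 + r)^t = $19,950.92


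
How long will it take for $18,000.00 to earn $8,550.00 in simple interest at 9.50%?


Rearrange the simple interest formula for t:
I = P × r × t  ⇒  t = I / (P × r)
t = $8,550.00 / ($18,000.00 × 0.095)
t = 5

t = I/(P×r) = 5 years


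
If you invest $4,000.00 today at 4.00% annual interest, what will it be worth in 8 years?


Future value formula: FV = PV × (1 + r)^t
FV = $4,000.00 × (1 + 0.04)^8
FV = $4,000.00 × 1.368569
FV = $5,474.28

FV = PV × (1 + r)^t = $5,474.28


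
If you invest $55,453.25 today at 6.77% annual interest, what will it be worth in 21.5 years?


Future value formula: FV = PV × (1 + r)^t
FV = $55,453.25 × (1 + 0.0677)^21.5
FV = $55,453.25 × 4.08939177
FV = $226,770.06

FV = PV × (1 + r)^t = $226,770.06


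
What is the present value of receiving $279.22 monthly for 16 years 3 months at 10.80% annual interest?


Present value of an ordinary annuity: PV = PMT × (1 − (1 + r)^(−n)) / r
Monthly rate r = 0.108/12 = 0.009, n = 195
PV = $279.22 × (1 − (1 + 0.108/12)^(−195)) / (0.108/12)
PV = $279.22 × 91.747780
PV = $25,617.82

PV = PMT × (1-(1+r)^(-n))/r = $25,617.82


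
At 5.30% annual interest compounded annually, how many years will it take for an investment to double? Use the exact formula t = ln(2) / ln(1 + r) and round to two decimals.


Doubling condition: (1 + r)^t = 2
Take ln of both sides: t × ln(1 + r) = ln(2)
t = ln(2) / ln(1 + r)
t = 0.693147 / 0.051643
t = 13.42

t = ln(2) / ln(1 + r) = 13.42 years


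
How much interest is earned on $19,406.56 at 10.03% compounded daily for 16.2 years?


Compound interest earned = final amount − principal.
A = P(1 + r/n)^(nt) = $19,406.56 × (1 + 0.1003/365)^(365 × 16.2) = $98,518.85
Interest = A − P = $98,518.85 − $19,406.56 = $79,112.29

Interest = A - P = $79,112.29


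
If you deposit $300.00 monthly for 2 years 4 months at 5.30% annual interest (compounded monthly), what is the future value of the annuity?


Future value of an ordinary annuity: FV = PMT × ((1 + r)^n − 1) / r
Monthly rate r = 0.053/12 ≈ 0.00441667, n = 28
FV = $300.00 × ((1 + 0.053/12)^28 − 1) / (0.053/12)
FV = $300.00 × 29.735207
FV = $8,920.56

FV = PMT × ((1+r)^n - 1)/r = $8,920.56


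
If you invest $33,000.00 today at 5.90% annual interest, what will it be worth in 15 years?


Future value formula: FV = PV × (1 + r)^t
FV = $33,000.00 × (1 + 0.059)^15
FV = $33,000.00 × 2.3628677
FV = $77,974.63

FV = PV × (1 + r)^t = $77,974.63


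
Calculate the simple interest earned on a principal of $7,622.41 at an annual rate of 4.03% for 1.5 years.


Simple interest formula: I = P × r × t
I = $7,622.41 × 0.0403 × 1.5
I = $460.77

I = P × r × t = $460.77


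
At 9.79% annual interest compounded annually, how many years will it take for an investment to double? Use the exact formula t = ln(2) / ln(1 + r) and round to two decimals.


Doubling condition: (1 + r)^t = 2
Take ln of both sides: t × ln(1 + r) = ln(2)
t = ln(2) / ln(1 + r)
t = 0.693147 / 0.093399
t = 7.42

t = ln(2) / ln(1 + r) = 7.42 years


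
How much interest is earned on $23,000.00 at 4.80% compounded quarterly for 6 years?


Compound interest earned = final amount − principal.
A = P(1 + r/n)^(nt) = $23,000.00 × (1 + 0.048/4)^(4 × 6) = $30,623.87
Interest = A − P = $30,623.87 − $23,000.00 = $7,623.87

Interest = A - P = $7,623.87


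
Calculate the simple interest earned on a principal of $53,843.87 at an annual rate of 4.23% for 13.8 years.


Simple interest formula: I = P × r × t
I = $53,843.87 × 0.0423 × 13.8
I = $31,430.82

I = P × r × t = $31,430.82


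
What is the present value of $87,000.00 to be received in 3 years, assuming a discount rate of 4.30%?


Present value formula: PV = FV / (1 + r)^t
PV = $87,000.00 / (1 + 0.043)^3
PV = $87,000.00 / 1.1346265
PV = $76,677.21

PV = FV / (1 + r)^t = $76,677.21


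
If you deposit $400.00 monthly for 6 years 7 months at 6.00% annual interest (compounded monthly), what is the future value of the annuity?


Future value of an ordinary annuity: FV = PMT × ((1 + r)^n − 1) / r
Monthly rate r = 0.06/12 = 0.005, n = 79
FV = $400.00 × ((1 + 0.06/12)^79 − 1) / (0.06/12)
FV = $400.00 × 96.584790
FV = $38,633.92

FV = PMT × ((1+r)^n - 1)/r = $38,633.92


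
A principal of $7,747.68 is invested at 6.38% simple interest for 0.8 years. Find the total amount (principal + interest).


Total amount formula: A = P(1 + rt) = P + P·r·t
Interest: I = P × r × t = $7,747.68 × 0.0638 × 0.8 = $395.44
A = P + I = $7,747.68 + $395.44 = $8,143.12

A = P + I = P(1 + rt) = $8,143.12


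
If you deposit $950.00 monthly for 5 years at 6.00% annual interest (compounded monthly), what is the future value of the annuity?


Future value of an ordinary annuity: FV = PMT × ((1 + r)^n − 1) / r
Monthly rate r = 0.06/12 = 0.005, n = 60
FV = $950.00 × ((1 + 0.06/12)^60 − 1) / (0.06/12)
FV = $950.00 × 69.770031
FV = $66,281.53

FV = PMT × ((1+r)^n - 1)/r = $66,281.53


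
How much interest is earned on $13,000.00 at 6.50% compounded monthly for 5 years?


Compound interest earned = final amount − principal.
A = P(1 + r/n)^(nt) = $13,000.00 × (1 + 0.065/12)^(12 × 5) = $17,976.63
Interest = A − P = $17,976.63 − $13,000.00 = $4,976.63

Interest = A - P = $4,976.63


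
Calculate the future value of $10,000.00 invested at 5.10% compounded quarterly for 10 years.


Compound interest formula: A = P(1 + r/n)^(nt)
A = $10,000.00 × (1 + 0.051/4)^(4 × 10)
Growth factor: (1 + 0.051/4)^40 = 1.659931
A = $10,000.00 × 1.659931
A = $16,599.31

A = P(1 + r/n)^(nt) = $16,599.31


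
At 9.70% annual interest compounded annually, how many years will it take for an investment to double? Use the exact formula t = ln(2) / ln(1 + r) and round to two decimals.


Doubling condition: (1 + r)^t = 2
Take ln of both sides: t × ln(1 + r) = ln(2)
t = ln(2) / ln(1 + r)
t = 0.693147 / 0.092579
t = 7.49

t = ln(2) / ln(1 + r) = 7.49 years


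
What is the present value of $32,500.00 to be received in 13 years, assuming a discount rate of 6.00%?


Present value formula: PV = FV / (1 + r)^t
PV = $32,500.00 / (1 + 0.06)^13
PV = $32,500.00 / 2.132928
PV = $15,237.27

PV = FV / (1 + r)^t = $15,237.27


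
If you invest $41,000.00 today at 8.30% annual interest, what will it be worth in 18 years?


Future value formula: FV = PV × (1 + r)^t
FV = $41,000.00 × (1 + 0.083)^18
FV = $41,000.00 × 4.2006086
FV = $172,224.95

FV = PV × (1 + r)^t = $172,224.95


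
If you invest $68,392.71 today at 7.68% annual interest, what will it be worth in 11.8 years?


Future value formula: FV = PV × (1 + r)^t
FV = $68,392.71 × (1 + 0.0768)^11.8
FV = $68,392.71 × 2.39438263
FV = $163,758.32

FV = PV × (1 + r)^t = $163,758.32


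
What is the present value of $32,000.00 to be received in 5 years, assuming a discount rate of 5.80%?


Present value formula: PV = FV / (1 + r)^t
PV = $32,000.00 / (1 + 0.058)^5
PV = $32,000.00 / 1.3256484
PV = $24,139.13

PV = FV / (1 + r)^t = $24,139.13


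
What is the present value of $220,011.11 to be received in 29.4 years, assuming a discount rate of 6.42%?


Present value formula: PV = FV / (1 + r)^t
PV = $220,011.11 / (1 + 0.0642)^29.4
PV = $220,011.11 / 6.229937
PV = $35,315.14

PV = FV / (1 + r)^t = $35,315.14


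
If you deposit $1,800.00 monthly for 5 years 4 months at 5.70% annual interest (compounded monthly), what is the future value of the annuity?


Future value of an ordinary annuity: FV = PMT × ((1 + r)^n − 1) / r
Monthly rate r = 0.057/12 = 0.00475, n = 64
FV = $1,800.00 × ((1 + 0.057/12)^64 − 1) / (0.057/12)
FV = $1,800.00 × 74.5882085
FV = $134,258.78

FV = PMT × ((1+r)^n - 1)/r = $134,258.78


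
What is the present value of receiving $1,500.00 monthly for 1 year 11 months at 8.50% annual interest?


Present value of an ordinary annuity: PV = PMT × (1 − (1 + r)^(−n)) / r
Monthly rate r = 0.085/12 ≈ 0.00708333, n = 23
PV = $1,500.00 × (1 − (1 + 0.085/12)^(−23)) / (0.085/12)
PV = $1,500.00 × 21.155283
PV = $31,732.92

PV = PMT × (1-(1+r)^(-n))/r = $31,732.92


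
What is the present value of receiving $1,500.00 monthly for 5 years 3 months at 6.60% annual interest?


Present value of an ordinary annuity: PV = PMT × (1 − (1 + r)^(−n)) / r
Monthly rate r = 0.066/12 = 0.0055, n = 63
PV = $1,500.00 × (1 − (1 + 0.066/12)^(−63)) / (0.066/12)
PV = $1,500.00 × 53.121725
PV = $79,682.59

PV = PMT × (1-(1+r)^(-n))/r = $79,682.59


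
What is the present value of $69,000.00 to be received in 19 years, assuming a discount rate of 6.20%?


Present value formula: PV = FV / (1 + r)^t
PV = $69,000.00 / (1 + 0.062)^19
PV = $69,000.00 / 3.135926
PV = $22,003.07

PV = FV / (1 + r)^t = $22,003.07


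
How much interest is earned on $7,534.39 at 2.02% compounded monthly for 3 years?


Compound interest earned = final amount − principal.
A = P(1 + r/n)^(nt) = $7,534.39 × (1 + 0.0202/12)^(12 × 3) = $8,004.68
Interest = A − P = $8,004.68 − $7,534.39 = $470.29

Interest = A - P = $470.29


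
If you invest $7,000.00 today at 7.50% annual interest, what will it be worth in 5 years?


Future value formula: FV = PV × (1 + r)^t
FV = $7,000.00 × (1 + 0.075)^5
FV = $7,000.00 × 1.4356293
FV = $10,049.41

FV = PV × (1 + r)^t = $10,049.41


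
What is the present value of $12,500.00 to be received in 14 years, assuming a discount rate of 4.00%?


Present value formula: PV = FV / (1 + r)^t
PV = $12,500.00 / (1 + 0.04)^14
PV = $12,500.00 / 1.731676
PV = $7,218.44

PV = FV / (1 + r)^t = $7,218.44


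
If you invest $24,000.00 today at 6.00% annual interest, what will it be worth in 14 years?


Future value formula: FV = PV × (1 + r)^t
FV = $24,000.00 × (1 + 0.06)^14
FV = $24,000.00 × 2.260903956
FV = $54,261.69

FV = PV × (1 + r)^t = $54,261.69


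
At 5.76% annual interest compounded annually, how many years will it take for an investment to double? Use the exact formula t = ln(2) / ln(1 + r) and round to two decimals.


Doubling condition: (1 + r)^t = 2
Take ln of both sides: t × ln(1 + r) = ln(2)
t = ln(2) / ln(1 + r)
t = 0.693147 / 0.056002
t = 12.38

t = ln(2) / ln(1 + r) = 12.38 years


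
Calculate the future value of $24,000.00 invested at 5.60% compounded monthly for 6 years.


Compound interest formula: A = P(1 + r/n)^(nt)
A = $24,000.00 × (1 + 0.056/12)^(12 × 6)
Growth factor: (1 + 0.056/12)^72 = 1.398246
A = $24,000.00 × 1.398246
A = $33,557.90

A = P(1 + r/n)^(nt) = $33,557.90


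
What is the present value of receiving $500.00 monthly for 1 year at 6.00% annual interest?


Present value of an ordinary annuity: PV = PMT × (1 − (1 + r)^(−n)) / r
Monthly rate r = 0.06/12 = 0.005, n = 12
PV = $500.00 × (1 − (1 + 0.06/12)^(−12)) / (0.06/12)
PV = $500.00 × 11.618932
PV = $5,809.47

PV = PMT × (1-(1+r)^(-n))/r = $5,809.47


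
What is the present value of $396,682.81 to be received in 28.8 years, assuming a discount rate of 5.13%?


Present value formula: PV = FV / (1 + r)^t
PV = $396,682.81 / (1 + 0.0513)^28.8
PV = $396,682.81 / 4.224039
PV = $93,910.78

PV = FV / (1 + r)^t = $93,910.78


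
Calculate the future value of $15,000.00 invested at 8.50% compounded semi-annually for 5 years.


Compound interest formula: A = P(1 + r/n)^(nt)
A = $15,000.00 × (1 + 0.085/2)^(2 × 5)
Growth factor: (1 + 0.085/2)^10 = 1.5162145
A = $15,000.00 × 1.5162145
A = $22,743.22

A = P(1 + r/n)^(nt) = $22,743.22


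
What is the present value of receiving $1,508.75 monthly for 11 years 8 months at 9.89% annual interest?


Present value of an ordinary annuity: PV = PMT × (1 − (1 + r)^(−n)) / r
Monthly rate r = 0.0989/12 ≈ 0.00824167, n = 140
PV = $1,508.75 × (1 − (1 + 0.0989/12)^(−140)) / (0.0989/12)
PV = $1,508.75 × 82.881242
PV = $125,047.07

PV = PMT × (1-(1+r)^(-n))/r = $125,047.07


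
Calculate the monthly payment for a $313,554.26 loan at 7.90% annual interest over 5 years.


Loan payment formula: PMT = PV × r / (1 − (1 + r)^(−n))
Monthly rate r = 0.079/12 ≈ 0.00658333, n = 60 months
Denominator: 1 − (1 + 0.079/12)^(−60) = 0.3254473
PMT = $313,554.26 × (0.079/12) / 0.3254473
PMT = $6,342.75 per month

PMT = PV × r / (1-(1+r)^(-n)) = $6,342.75/month


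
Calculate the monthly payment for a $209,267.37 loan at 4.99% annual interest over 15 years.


Loan payment formula: PMT = PV × r / (1 − (1 + r)^(−n))
Monthly rate r = 0.0499/12 ≈ 0.00415833, n = 180 months
Denominator: 1 − (1 + 0.0499/12)^(−180) = 0.526190
PMT = $209,267.37 × (0.0499/12) / 0.526190
PMT = $1,653.78 per month

PMT = PV × r / (1-(1+r)^(-n)) = $1,653.78/month


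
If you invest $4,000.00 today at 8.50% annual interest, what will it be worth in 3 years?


Future value formula: FV = PV × (1 + r)^t
FV = $4,000.00 × (1 + 0.085)^3
FV = $4,000.00 × 1.277289
FV = $5,109.16

FV = PV × (1 + r)^t = $5,109.16


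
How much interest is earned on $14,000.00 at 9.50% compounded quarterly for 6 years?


Compound interest earned = final amount − principal.
A = P(1 + r/n)^(nt) = $14,000.00 × (1 + 0.095/4)^(4 × 6) = $24,591.33
Interest = A − P = $24,591.33 − $14,000.00 = $10,591.33

Interest = A - P = $10,591.33
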